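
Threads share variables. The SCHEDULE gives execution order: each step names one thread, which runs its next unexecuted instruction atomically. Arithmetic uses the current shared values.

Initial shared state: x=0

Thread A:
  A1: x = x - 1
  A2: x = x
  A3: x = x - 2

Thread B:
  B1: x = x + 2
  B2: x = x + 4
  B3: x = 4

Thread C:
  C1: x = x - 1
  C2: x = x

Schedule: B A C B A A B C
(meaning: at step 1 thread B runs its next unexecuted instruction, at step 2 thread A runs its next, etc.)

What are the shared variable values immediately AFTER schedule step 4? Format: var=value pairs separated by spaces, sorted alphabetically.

Step 1: thread B executes B1 (x = x + 2). Shared: x=2. PCs: A@0 B@1 C@0
Step 2: thread A executes A1 (x = x - 1). Shared: x=1. PCs: A@1 B@1 C@0
Step 3: thread C executes C1 (x = x - 1). Shared: x=0. PCs: A@1 B@1 C@1
Step 4: thread B executes B2 (x = x + 4). Shared: x=4. PCs: A@1 B@2 C@1

Answer: x=4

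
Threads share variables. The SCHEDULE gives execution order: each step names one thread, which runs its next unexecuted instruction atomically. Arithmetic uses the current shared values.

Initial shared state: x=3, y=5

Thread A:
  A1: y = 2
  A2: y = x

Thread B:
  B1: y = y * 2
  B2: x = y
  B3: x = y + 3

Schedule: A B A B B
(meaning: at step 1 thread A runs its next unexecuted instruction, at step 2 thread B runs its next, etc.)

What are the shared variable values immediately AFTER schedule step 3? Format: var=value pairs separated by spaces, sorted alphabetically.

Answer: x=3 y=3

Derivation:
Step 1: thread A executes A1 (y = 2). Shared: x=3 y=2. PCs: A@1 B@0
Step 2: thread B executes B1 (y = y * 2). Shared: x=3 y=4. PCs: A@1 B@1
Step 3: thread A executes A2 (y = x). Shared: x=3 y=3. PCs: A@2 B@1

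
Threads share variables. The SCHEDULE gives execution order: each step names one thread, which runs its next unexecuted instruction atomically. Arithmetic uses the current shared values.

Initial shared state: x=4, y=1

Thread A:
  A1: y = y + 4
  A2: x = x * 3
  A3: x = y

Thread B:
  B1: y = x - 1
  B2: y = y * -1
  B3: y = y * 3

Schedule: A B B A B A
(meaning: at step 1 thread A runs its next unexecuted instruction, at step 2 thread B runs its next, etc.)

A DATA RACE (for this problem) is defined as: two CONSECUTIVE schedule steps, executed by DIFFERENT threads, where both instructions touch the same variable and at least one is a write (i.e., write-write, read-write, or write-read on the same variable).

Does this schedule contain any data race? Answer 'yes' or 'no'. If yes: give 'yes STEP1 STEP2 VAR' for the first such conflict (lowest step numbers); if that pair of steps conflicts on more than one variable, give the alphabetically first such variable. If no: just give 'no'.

Steps 1,2: A(y = y + 4) vs B(y = x - 1). RACE on y (W-W).
Steps 2,3: same thread (B). No race.
Steps 3,4: B(r=y,w=y) vs A(r=x,w=x). No conflict.
Steps 4,5: A(r=x,w=x) vs B(r=y,w=y). No conflict.
Steps 5,6: B(y = y * 3) vs A(x = y). RACE on y (W-R).
First conflict at steps 1,2.

Answer: yes 1 2 y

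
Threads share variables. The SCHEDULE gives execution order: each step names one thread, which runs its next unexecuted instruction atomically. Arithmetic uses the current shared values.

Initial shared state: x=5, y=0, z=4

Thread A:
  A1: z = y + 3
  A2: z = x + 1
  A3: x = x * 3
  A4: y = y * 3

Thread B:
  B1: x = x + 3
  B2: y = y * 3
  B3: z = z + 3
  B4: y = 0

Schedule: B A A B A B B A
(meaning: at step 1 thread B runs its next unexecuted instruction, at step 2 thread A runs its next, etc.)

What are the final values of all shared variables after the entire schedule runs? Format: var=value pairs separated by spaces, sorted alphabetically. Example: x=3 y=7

Step 1: thread B executes B1 (x = x + 3). Shared: x=8 y=0 z=4. PCs: A@0 B@1
Step 2: thread A executes A1 (z = y + 3). Shared: x=8 y=0 z=3. PCs: A@1 B@1
Step 3: thread A executes A2 (z = x + 1). Shared: x=8 y=0 z=9. PCs: A@2 B@1
Step 4: thread B executes B2 (y = y * 3). Shared: x=8 y=0 z=9. PCs: A@2 B@2
Step 5: thread A executes A3 (x = x * 3). Shared: x=24 y=0 z=9. PCs: A@3 B@2
Step 6: thread B executes B3 (z = z + 3). Shared: x=24 y=0 z=12. PCs: A@3 B@3
Step 7: thread B executes B4 (y = 0). Shared: x=24 y=0 z=12. PCs: A@3 B@4
Step 8: thread A executes A4 (y = y * 3). Shared: x=24 y=0 z=12. PCs: A@4 B@4

Answer: x=24 y=0 z=12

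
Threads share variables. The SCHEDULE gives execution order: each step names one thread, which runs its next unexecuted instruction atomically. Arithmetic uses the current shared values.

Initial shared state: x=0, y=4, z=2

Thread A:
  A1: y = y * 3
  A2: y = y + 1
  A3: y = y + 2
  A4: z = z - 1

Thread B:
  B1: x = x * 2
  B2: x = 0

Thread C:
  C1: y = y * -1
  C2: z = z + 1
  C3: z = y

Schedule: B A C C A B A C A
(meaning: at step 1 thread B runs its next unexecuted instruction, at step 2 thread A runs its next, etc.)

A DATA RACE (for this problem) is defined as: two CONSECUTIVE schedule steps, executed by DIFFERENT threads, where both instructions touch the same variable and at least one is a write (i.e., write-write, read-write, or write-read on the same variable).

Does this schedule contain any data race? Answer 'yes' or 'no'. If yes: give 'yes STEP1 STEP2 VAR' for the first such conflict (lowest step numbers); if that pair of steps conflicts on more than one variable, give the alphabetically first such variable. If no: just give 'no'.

Answer: yes 2 3 y

Derivation:
Steps 1,2: B(r=x,w=x) vs A(r=y,w=y). No conflict.
Steps 2,3: A(y = y * 3) vs C(y = y * -1). RACE on y (W-W).
Steps 3,4: same thread (C). No race.
Steps 4,5: C(r=z,w=z) vs A(r=y,w=y). No conflict.
Steps 5,6: A(r=y,w=y) vs B(r=-,w=x). No conflict.
Steps 6,7: B(r=-,w=x) vs A(r=y,w=y). No conflict.
Steps 7,8: A(y = y + 2) vs C(z = y). RACE on y (W-R).
Steps 8,9: C(z = y) vs A(z = z - 1). RACE on z (W-W).
First conflict at steps 2,3.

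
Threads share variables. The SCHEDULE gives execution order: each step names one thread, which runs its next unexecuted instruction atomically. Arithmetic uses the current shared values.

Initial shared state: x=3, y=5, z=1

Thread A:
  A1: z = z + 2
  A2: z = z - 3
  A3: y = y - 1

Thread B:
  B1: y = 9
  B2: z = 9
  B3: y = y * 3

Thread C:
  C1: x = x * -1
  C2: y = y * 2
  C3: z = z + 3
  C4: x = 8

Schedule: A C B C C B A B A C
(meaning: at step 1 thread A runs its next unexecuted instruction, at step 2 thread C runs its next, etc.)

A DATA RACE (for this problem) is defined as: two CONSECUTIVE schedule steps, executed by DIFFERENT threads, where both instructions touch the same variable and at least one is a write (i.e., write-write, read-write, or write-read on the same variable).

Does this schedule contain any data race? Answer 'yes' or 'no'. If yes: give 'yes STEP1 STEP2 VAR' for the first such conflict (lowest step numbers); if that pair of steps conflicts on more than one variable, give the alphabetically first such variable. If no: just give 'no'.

Steps 1,2: A(r=z,w=z) vs C(r=x,w=x). No conflict.
Steps 2,3: C(r=x,w=x) vs B(r=-,w=y). No conflict.
Steps 3,4: B(y = 9) vs C(y = y * 2). RACE on y (W-W).
Steps 4,5: same thread (C). No race.
Steps 5,6: C(z = z + 3) vs B(z = 9). RACE on z (W-W).
Steps 6,7: B(z = 9) vs A(z = z - 3). RACE on z (W-W).
Steps 7,8: A(r=z,w=z) vs B(r=y,w=y). No conflict.
Steps 8,9: B(y = y * 3) vs A(y = y - 1). RACE on y (W-W).
Steps 9,10: A(r=y,w=y) vs C(r=-,w=x). No conflict.
First conflict at steps 3,4.

Answer: yes 3 4 y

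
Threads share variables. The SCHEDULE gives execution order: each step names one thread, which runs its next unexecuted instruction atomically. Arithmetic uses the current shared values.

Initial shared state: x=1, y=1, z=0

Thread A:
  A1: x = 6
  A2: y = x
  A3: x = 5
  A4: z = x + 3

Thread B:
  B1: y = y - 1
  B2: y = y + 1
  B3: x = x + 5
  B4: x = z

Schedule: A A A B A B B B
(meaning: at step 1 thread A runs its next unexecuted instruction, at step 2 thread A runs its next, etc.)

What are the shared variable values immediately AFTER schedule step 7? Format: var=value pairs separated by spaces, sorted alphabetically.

Step 1: thread A executes A1 (x = 6). Shared: x=6 y=1 z=0. PCs: A@1 B@0
Step 2: thread A executes A2 (y = x). Shared: x=6 y=6 z=0. PCs: A@2 B@0
Step 3: thread A executes A3 (x = 5). Shared: x=5 y=6 z=0. PCs: A@3 B@0
Step 4: thread B executes B1 (y = y - 1). Shared: x=5 y=5 z=0. PCs: A@3 B@1
Step 5: thread A executes A4 (z = x + 3). Shared: x=5 y=5 z=8. PCs: A@4 B@1
Step 6: thread B executes B2 (y = y + 1). Shared: x=5 y=6 z=8. PCs: A@4 B@2
Step 7: thread B executes B3 (x = x + 5). Shared: x=10 y=6 z=8. PCs: A@4 B@3

Answer: x=10 y=6 z=8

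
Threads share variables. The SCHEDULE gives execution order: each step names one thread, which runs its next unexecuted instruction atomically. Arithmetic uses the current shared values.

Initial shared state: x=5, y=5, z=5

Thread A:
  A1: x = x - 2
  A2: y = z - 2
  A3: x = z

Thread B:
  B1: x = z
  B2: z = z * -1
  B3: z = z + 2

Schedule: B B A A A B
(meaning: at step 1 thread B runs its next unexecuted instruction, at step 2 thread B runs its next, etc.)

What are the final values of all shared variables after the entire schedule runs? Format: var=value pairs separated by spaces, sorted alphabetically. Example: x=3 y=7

Answer: x=-5 y=-7 z=-3

Derivation:
Step 1: thread B executes B1 (x = z). Shared: x=5 y=5 z=5. PCs: A@0 B@1
Step 2: thread B executes B2 (z = z * -1). Shared: x=5 y=5 z=-5. PCs: A@0 B@2
Step 3: thread A executes A1 (x = x - 2). Shared: x=3 y=5 z=-5. PCs: A@1 B@2
Step 4: thread A executes A2 (y = z - 2). Shared: x=3 y=-7 z=-5. PCs: A@2 B@2
Step 5: thread A executes A3 (x = z). Shared: x=-5 y=-7 z=-5. PCs: A@3 B@2
Step 6: thread B executes B3 (z = z + 2). Shared: x=-5 y=-7 z=-3. PCs: A@3 B@3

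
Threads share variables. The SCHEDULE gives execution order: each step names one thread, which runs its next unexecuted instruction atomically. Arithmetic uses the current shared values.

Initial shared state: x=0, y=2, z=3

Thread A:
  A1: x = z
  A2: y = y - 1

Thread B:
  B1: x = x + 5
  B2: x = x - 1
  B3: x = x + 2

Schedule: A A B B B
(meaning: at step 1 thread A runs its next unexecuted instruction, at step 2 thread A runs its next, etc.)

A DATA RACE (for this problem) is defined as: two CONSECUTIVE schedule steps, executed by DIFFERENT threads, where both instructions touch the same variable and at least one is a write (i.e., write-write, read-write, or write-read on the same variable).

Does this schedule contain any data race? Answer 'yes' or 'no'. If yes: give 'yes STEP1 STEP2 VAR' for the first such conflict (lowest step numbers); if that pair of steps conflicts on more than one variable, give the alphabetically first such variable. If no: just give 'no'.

Steps 1,2: same thread (A). No race.
Steps 2,3: A(r=y,w=y) vs B(r=x,w=x). No conflict.
Steps 3,4: same thread (B). No race.
Steps 4,5: same thread (B). No race.

Answer: no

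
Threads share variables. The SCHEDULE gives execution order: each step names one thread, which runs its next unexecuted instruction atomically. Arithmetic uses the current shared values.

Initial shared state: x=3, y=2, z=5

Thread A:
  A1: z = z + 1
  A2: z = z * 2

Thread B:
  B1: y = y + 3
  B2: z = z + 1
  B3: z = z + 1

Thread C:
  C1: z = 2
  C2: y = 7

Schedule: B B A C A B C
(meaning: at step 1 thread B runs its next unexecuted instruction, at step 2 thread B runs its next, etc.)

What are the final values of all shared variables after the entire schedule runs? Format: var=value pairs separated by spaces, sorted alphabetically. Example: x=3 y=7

Step 1: thread B executes B1 (y = y + 3). Shared: x=3 y=5 z=5. PCs: A@0 B@1 C@0
Step 2: thread B executes B2 (z = z + 1). Shared: x=3 y=5 z=6. PCs: A@0 B@2 C@0
Step 3: thread A executes A1 (z = z + 1). Shared: x=3 y=5 z=7. PCs: A@1 B@2 C@0
Step 4: thread C executes C1 (z = 2). Shared: x=3 y=5 z=2. PCs: A@1 B@2 C@1
Step 5: thread A executes A2 (z = z * 2). Shared: x=3 y=5 z=4. PCs: A@2 B@2 C@1
Step 6: thread B executes B3 (z = z + 1). Shared: x=3 y=5 z=5. PCs: A@2 B@3 C@1
Step 7: thread C executes C2 (y = 7). Shared: x=3 y=7 z=5. PCs: A@2 B@3 C@2

Answer: x=3 y=7 z=5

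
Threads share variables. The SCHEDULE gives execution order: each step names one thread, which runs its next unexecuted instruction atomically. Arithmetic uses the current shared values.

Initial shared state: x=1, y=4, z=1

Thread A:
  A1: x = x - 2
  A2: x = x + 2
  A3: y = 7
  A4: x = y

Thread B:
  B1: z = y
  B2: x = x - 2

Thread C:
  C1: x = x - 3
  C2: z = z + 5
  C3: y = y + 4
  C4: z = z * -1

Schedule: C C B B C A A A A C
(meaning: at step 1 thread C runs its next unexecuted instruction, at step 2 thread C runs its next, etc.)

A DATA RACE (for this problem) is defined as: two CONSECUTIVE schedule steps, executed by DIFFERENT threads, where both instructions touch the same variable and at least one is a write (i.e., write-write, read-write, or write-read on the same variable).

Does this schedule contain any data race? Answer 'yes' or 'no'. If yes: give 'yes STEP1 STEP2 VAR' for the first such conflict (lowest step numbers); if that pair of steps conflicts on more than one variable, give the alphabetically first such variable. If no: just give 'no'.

Steps 1,2: same thread (C). No race.
Steps 2,3: C(z = z + 5) vs B(z = y). RACE on z (W-W).
Steps 3,4: same thread (B). No race.
Steps 4,5: B(r=x,w=x) vs C(r=y,w=y). No conflict.
Steps 5,6: C(r=y,w=y) vs A(r=x,w=x). No conflict.
Steps 6,7: same thread (A). No race.
Steps 7,8: same thread (A). No race.
Steps 8,9: same thread (A). No race.
Steps 9,10: A(r=y,w=x) vs C(r=z,w=z). No conflict.
First conflict at steps 2,3.

Answer: yes 2 3 z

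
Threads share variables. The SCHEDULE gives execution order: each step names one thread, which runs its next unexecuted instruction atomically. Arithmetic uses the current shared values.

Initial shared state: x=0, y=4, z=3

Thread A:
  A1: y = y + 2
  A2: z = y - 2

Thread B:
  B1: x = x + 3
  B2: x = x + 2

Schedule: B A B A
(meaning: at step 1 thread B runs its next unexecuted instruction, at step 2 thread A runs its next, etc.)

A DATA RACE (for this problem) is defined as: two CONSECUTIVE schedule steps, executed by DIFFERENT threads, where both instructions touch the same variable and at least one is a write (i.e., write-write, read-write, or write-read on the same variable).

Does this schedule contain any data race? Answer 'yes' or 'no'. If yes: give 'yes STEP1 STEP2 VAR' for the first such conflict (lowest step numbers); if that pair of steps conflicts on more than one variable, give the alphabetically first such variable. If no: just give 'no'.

Steps 1,2: B(r=x,w=x) vs A(r=y,w=y). No conflict.
Steps 2,3: A(r=y,w=y) vs B(r=x,w=x). No conflict.
Steps 3,4: B(r=x,w=x) vs A(r=y,w=z). No conflict.

Answer: no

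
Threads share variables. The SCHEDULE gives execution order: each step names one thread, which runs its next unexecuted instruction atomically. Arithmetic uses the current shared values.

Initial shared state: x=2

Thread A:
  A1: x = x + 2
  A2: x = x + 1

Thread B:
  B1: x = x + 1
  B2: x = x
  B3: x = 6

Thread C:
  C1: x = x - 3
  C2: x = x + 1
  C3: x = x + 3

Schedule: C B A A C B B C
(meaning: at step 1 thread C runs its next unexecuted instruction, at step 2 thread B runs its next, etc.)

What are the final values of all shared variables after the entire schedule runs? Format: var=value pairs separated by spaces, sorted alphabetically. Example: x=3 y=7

Answer: x=9

Derivation:
Step 1: thread C executes C1 (x = x - 3). Shared: x=-1. PCs: A@0 B@0 C@1
Step 2: thread B executes B1 (x = x + 1). Shared: x=0. PCs: A@0 B@1 C@1
Step 3: thread A executes A1 (x = x + 2). Shared: x=2. PCs: A@1 B@1 C@1
Step 4: thread A executes A2 (x = x + 1). Shared: x=3. PCs: A@2 B@1 C@1
Step 5: thread C executes C2 (x = x + 1). Shared: x=4. PCs: A@2 B@1 C@2
Step 6: thread B executes B2 (x = x). Shared: x=4. PCs: A@2 B@2 C@2
Step 7: thread B executes B3 (x = 6). Shared: x=6. PCs: A@2 B@3 C@2
Step 8: thread C executes C3 (x = x + 3). Shared: x=9. PCs: A@2 B@3 C@3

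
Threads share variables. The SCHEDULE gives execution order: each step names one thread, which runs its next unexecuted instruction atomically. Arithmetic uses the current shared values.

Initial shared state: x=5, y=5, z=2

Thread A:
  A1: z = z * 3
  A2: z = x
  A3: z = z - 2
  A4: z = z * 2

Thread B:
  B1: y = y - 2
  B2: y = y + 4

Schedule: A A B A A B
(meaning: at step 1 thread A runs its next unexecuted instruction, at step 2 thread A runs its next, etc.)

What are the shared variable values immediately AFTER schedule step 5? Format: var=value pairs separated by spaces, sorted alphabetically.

Step 1: thread A executes A1 (z = z * 3). Shared: x=5 y=5 z=6. PCs: A@1 B@0
Step 2: thread A executes A2 (z = x). Shared: x=5 y=5 z=5. PCs: A@2 B@0
Step 3: thread B executes B1 (y = y - 2). Shared: x=5 y=3 z=5. PCs: A@2 B@1
Step 4: thread A executes A3 (z = z - 2). Shared: x=5 y=3 z=3. PCs: A@3 B@1
Step 5: thread A executes A4 (z = z * 2). Shared: x=5 y=3 z=6. PCs: A@4 B@1

Answer: x=5 y=3 z=6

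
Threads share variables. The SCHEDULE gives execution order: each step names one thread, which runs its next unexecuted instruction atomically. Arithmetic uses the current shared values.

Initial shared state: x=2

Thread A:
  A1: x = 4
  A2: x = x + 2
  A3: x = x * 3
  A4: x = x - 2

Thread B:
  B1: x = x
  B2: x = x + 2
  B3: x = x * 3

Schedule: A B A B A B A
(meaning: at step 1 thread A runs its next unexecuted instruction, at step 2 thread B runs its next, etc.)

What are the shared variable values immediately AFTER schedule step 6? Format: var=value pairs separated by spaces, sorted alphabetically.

Answer: x=72

Derivation:
Step 1: thread A executes A1 (x = 4). Shared: x=4. PCs: A@1 B@0
Step 2: thread B executes B1 (x = x). Shared: x=4. PCs: A@1 B@1
Step 3: thread A executes A2 (x = x + 2). Shared: x=6. PCs: A@2 B@1
Step 4: thread B executes B2 (x = x + 2). Shared: x=8. PCs: A@2 B@2
Step 5: thread A executes A3 (x = x * 3). Shared: x=24. PCs: A@3 B@2
Step 6: thread B executes B3 (x = x * 3). Shared: x=72. PCs: A@3 B@3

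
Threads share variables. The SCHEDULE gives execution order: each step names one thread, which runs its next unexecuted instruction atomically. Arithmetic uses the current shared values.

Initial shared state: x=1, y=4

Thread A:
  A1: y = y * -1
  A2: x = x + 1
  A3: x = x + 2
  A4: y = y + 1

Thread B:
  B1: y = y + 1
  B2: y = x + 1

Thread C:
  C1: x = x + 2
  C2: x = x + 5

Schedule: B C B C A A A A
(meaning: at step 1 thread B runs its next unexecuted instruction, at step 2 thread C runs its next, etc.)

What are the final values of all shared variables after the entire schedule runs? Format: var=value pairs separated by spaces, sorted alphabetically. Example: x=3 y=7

Step 1: thread B executes B1 (y = y + 1). Shared: x=1 y=5. PCs: A@0 B@1 C@0
Step 2: thread C executes C1 (x = x + 2). Shared: x=3 y=5. PCs: A@0 B@1 C@1
Step 3: thread B executes B2 (y = x + 1). Shared: x=3 y=4. PCs: A@0 B@2 C@1
Step 4: thread C executes C2 (x = x + 5). Shared: x=8 y=4. PCs: A@0 B@2 C@2
Step 5: thread A executes A1 (y = y * -1). Shared: x=8 y=-4. PCs: A@1 B@2 C@2
Step 6: thread A executes A2 (x = x + 1). Shared: x=9 y=-4. PCs: A@2 B@2 C@2
Step 7: thread A executes A3 (x = x + 2). Shared: x=11 y=-4. PCs: A@3 B@2 C@2
Step 8: thread A executes A4 (y = y + 1). Shared: x=11 y=-3. PCs: A@4 B@2 C@2

Answer: x=11 y=-3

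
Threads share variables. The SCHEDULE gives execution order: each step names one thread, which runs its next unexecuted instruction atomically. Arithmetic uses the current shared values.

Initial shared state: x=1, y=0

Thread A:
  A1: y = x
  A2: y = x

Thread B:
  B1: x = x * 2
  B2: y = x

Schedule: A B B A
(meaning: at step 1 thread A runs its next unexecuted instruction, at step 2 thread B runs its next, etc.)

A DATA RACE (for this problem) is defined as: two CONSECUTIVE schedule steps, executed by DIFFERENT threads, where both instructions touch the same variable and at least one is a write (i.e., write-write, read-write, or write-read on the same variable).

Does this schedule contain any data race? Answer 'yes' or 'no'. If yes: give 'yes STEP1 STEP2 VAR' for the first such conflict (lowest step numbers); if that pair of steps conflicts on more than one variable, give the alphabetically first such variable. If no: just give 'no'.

Answer: yes 1 2 x

Derivation:
Steps 1,2: A(y = x) vs B(x = x * 2). RACE on x (R-W).
Steps 2,3: same thread (B). No race.
Steps 3,4: B(y = x) vs A(y = x). RACE on y (W-W).
First conflict at steps 1,2.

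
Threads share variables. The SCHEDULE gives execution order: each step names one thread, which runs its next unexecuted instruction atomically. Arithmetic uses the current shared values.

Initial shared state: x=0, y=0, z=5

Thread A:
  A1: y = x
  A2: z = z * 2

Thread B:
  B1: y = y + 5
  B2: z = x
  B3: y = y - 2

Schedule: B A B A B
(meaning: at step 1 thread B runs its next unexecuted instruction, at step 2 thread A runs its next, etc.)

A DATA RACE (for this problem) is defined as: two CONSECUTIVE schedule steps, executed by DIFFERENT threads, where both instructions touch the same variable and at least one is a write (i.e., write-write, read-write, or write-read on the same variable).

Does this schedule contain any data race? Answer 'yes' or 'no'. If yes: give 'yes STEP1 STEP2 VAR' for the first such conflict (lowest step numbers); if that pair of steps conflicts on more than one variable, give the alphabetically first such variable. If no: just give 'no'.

Steps 1,2: B(y = y + 5) vs A(y = x). RACE on y (W-W).
Steps 2,3: A(r=x,w=y) vs B(r=x,w=z). No conflict.
Steps 3,4: B(z = x) vs A(z = z * 2). RACE on z (W-W).
Steps 4,5: A(r=z,w=z) vs B(r=y,w=y). No conflict.
First conflict at steps 1,2.

Answer: yes 1 2 y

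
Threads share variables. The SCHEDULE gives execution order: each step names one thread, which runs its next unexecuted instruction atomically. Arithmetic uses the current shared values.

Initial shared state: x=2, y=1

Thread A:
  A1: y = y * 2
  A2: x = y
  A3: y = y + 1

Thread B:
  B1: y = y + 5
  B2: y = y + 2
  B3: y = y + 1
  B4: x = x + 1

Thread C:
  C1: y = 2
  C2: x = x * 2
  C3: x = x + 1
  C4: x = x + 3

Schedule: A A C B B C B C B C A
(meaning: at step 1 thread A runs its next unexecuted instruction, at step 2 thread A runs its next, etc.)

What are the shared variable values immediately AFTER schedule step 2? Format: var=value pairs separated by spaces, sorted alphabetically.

Step 1: thread A executes A1 (y = y * 2). Shared: x=2 y=2. PCs: A@1 B@0 C@0
Step 2: thread A executes A2 (x = y). Shared: x=2 y=2. PCs: A@2 B@0 C@0

Answer: x=2 y=2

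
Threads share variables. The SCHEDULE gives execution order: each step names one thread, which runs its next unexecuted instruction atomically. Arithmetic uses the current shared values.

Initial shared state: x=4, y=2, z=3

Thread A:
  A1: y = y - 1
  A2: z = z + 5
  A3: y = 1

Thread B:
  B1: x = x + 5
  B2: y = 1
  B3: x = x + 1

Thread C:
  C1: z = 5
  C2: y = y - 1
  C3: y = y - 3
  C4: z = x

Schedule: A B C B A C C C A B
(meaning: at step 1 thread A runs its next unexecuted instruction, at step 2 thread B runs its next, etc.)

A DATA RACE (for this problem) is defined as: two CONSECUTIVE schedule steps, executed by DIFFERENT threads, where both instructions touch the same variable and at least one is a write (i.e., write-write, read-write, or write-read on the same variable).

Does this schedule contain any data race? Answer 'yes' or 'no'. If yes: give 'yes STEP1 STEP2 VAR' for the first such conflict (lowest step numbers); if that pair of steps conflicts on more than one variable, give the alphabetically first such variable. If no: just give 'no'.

Answer: no

Derivation:
Steps 1,2: A(r=y,w=y) vs B(r=x,w=x). No conflict.
Steps 2,3: B(r=x,w=x) vs C(r=-,w=z). No conflict.
Steps 3,4: C(r=-,w=z) vs B(r=-,w=y). No conflict.
Steps 4,5: B(r=-,w=y) vs A(r=z,w=z). No conflict.
Steps 5,6: A(r=z,w=z) vs C(r=y,w=y). No conflict.
Steps 6,7: same thread (C). No race.
Steps 7,8: same thread (C). No race.
Steps 8,9: C(r=x,w=z) vs A(r=-,w=y). No conflict.
Steps 9,10: A(r=-,w=y) vs B(r=x,w=x). No conflict.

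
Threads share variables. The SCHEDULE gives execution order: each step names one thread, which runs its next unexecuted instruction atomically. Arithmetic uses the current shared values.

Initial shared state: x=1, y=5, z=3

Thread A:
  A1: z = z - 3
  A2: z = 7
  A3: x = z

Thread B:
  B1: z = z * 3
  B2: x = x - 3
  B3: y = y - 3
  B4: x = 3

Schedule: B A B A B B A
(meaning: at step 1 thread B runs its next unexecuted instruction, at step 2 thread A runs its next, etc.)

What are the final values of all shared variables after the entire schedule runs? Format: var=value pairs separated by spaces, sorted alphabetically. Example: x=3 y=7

Step 1: thread B executes B1 (z = z * 3). Shared: x=1 y=5 z=9. PCs: A@0 B@1
Step 2: thread A executes A1 (z = z - 3). Shared: x=1 y=5 z=6. PCs: A@1 B@1
Step 3: thread B executes B2 (x = x - 3). Shared: x=-2 y=5 z=6. PCs: A@1 B@2
Step 4: thread A executes A2 (z = 7). Shared: x=-2 y=5 z=7. PCs: A@2 B@2
Step 5: thread B executes B3 (y = y - 3). Shared: x=-2 y=2 z=7. PCs: A@2 B@3
Step 6: thread B executes B4 (x = 3). Shared: x=3 y=2 z=7. PCs: A@2 B@4
Step 7: thread A executes A3 (x = z). Shared: x=7 y=2 z=7. PCs: A@3 B@4

Answer: x=7 y=2 z=7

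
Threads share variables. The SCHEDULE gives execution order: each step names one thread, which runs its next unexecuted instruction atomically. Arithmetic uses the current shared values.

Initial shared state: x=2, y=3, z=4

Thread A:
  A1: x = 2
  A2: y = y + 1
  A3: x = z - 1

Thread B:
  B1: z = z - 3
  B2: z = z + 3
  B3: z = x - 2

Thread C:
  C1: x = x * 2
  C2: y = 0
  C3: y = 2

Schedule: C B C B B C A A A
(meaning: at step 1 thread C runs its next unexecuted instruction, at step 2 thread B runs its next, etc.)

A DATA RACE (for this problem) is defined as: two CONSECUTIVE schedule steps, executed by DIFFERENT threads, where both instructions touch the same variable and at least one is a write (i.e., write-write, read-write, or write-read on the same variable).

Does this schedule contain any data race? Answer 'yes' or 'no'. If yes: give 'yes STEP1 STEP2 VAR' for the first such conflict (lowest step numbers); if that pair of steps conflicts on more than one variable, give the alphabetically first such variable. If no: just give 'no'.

Steps 1,2: C(r=x,w=x) vs B(r=z,w=z). No conflict.
Steps 2,3: B(r=z,w=z) vs C(r=-,w=y). No conflict.
Steps 3,4: C(r=-,w=y) vs B(r=z,w=z). No conflict.
Steps 4,5: same thread (B). No race.
Steps 5,6: B(r=x,w=z) vs C(r=-,w=y). No conflict.
Steps 6,7: C(r=-,w=y) vs A(r=-,w=x). No conflict.
Steps 7,8: same thread (A). No race.
Steps 8,9: same thread (A). No race.

Answer: no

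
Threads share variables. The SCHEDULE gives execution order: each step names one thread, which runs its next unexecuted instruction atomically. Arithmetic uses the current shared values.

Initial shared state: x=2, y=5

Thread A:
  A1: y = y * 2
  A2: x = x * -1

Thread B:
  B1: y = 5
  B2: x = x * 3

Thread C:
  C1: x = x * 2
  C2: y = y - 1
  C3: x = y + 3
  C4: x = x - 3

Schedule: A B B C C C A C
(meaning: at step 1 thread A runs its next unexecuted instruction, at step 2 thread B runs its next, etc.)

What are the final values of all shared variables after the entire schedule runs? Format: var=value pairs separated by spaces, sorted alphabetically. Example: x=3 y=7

Step 1: thread A executes A1 (y = y * 2). Shared: x=2 y=10. PCs: A@1 B@0 C@0
Step 2: thread B executes B1 (y = 5). Shared: x=2 y=5. PCs: A@1 B@1 C@0
Step 3: thread B executes B2 (x = x * 3). Shared: x=6 y=5. PCs: A@1 B@2 C@0
Step 4: thread C executes C1 (x = x * 2). Shared: x=12 y=5. PCs: A@1 B@2 C@1
Step 5: thread C executes C2 (y = y - 1). Shared: x=12 y=4. PCs: A@1 B@2 C@2
Step 6: thread C executes C3 (x = y + 3). Shared: x=7 y=4. PCs: A@1 B@2 C@3
Step 7: thread A executes A2 (x = x * -1). Shared: x=-7 y=4. PCs: A@2 B@2 C@3
Step 8: thread C executes C4 (x = x - 3). Shared: x=-10 y=4. PCs: A@2 B@2 C@4

Answer: x=-10 y=4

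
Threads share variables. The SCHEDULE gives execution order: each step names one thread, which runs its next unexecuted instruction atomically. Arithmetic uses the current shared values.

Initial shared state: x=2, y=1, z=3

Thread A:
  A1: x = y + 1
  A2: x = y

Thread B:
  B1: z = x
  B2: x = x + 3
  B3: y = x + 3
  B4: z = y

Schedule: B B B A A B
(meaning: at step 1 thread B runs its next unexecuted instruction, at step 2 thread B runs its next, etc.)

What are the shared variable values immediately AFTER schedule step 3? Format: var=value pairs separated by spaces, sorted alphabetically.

Answer: x=5 y=8 z=2

Derivation:
Step 1: thread B executes B1 (z = x). Shared: x=2 y=1 z=2. PCs: A@0 B@1
Step 2: thread B executes B2 (x = x + 3). Shared: x=5 y=1 z=2. PCs: A@0 B@2
Step 3: thread B executes B3 (y = x + 3). Shared: x=5 y=8 z=2. PCs: A@0 B@3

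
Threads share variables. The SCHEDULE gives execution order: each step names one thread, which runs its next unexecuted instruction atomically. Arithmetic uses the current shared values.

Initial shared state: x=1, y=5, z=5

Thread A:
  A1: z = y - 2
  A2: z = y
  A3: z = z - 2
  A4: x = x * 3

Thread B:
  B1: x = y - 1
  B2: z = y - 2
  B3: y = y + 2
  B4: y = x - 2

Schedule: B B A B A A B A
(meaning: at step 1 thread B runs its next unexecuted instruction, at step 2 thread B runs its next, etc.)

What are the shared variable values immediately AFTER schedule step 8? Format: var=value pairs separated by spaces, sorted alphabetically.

Step 1: thread B executes B1 (x = y - 1). Shared: x=4 y=5 z=5. PCs: A@0 B@1
Step 2: thread B executes B2 (z = y - 2). Shared: x=4 y=5 z=3. PCs: A@0 B@2
Step 3: thread A executes A1 (z = y - 2). Shared: x=4 y=5 z=3. PCs: A@1 B@2
Step 4: thread B executes B3 (y = y + 2). Shared: x=4 y=7 z=3. PCs: A@1 B@3
Step 5: thread A executes A2 (z = y). Shared: x=4 y=7 z=7. PCs: A@2 B@3
Step 6: thread A executes A3 (z = z - 2). Shared: x=4 y=7 z=5. PCs: A@3 B@3
Step 7: thread B executes B4 (y = x - 2). Shared: x=4 y=2 z=5. PCs: A@3 B@4
Step 8: thread A executes A4 (x = x * 3). Shared: x=12 y=2 z=5. PCs: A@4 B@4

Answer: x=12 y=2 z=5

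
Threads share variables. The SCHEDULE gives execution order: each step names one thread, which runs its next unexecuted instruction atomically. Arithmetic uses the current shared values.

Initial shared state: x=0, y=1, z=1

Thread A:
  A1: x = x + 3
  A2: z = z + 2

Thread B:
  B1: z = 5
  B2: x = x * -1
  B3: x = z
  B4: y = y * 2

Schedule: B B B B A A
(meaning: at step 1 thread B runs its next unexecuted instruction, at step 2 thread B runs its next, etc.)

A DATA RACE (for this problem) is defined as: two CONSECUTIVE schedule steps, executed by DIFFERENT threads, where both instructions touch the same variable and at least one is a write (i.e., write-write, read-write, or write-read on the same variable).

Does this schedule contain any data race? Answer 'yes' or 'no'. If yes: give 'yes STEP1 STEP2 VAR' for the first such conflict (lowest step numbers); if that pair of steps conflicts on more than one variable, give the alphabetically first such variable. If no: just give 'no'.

Steps 1,2: same thread (B). No race.
Steps 2,3: same thread (B). No race.
Steps 3,4: same thread (B). No race.
Steps 4,5: B(r=y,w=y) vs A(r=x,w=x). No conflict.
Steps 5,6: same thread (A). No race.

Answer: no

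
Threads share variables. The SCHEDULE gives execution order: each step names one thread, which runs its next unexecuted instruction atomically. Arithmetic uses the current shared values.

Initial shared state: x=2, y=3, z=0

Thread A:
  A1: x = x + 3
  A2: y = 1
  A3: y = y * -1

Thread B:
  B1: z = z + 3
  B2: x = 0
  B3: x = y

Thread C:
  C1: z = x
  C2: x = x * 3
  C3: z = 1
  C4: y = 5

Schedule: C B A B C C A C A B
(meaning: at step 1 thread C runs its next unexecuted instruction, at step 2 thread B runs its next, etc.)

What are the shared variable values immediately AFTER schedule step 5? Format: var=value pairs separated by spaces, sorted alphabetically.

Answer: x=0 y=3 z=5

Derivation:
Step 1: thread C executes C1 (z = x). Shared: x=2 y=3 z=2. PCs: A@0 B@0 C@1
Step 2: thread B executes B1 (z = z + 3). Shared: x=2 y=3 z=5. PCs: A@0 B@1 C@1
Step 3: thread A executes A1 (x = x + 3). Shared: x=5 y=3 z=5. PCs: A@1 B@1 C@1
Step 4: thread B executes B2 (x = 0). Shared: x=0 y=3 z=5. PCs: A@1 B@2 C@1
Step 5: thread C executes C2 (x = x * 3). Shared: x=0 y=3 z=5. PCs: A@1 B@2 C@2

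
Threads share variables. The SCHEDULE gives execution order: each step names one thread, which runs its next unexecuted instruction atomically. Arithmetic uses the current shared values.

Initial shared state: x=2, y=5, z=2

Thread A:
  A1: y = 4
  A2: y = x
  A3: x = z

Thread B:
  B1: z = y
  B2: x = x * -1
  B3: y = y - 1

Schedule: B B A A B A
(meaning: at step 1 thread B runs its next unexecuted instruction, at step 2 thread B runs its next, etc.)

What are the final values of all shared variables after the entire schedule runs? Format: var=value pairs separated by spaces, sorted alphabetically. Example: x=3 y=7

Answer: x=5 y=-3 z=5

Derivation:
Step 1: thread B executes B1 (z = y). Shared: x=2 y=5 z=5. PCs: A@0 B@1
Step 2: thread B executes B2 (x = x * -1). Shared: x=-2 y=5 z=5. PCs: A@0 B@2
Step 3: thread A executes A1 (y = 4). Shared: x=-2 y=4 z=5. PCs: A@1 B@2
Step 4: thread A executes A2 (y = x). Shared: x=-2 y=-2 z=5. PCs: A@2 B@2
Step 5: thread B executes B3 (y = y - 1). Shared: x=-2 y=-3 z=5. PCs: A@2 B@3
Step 6: thread A executes A3 (x = z). Shared: x=5 y=-3 z=5. PCs: A@3 B@3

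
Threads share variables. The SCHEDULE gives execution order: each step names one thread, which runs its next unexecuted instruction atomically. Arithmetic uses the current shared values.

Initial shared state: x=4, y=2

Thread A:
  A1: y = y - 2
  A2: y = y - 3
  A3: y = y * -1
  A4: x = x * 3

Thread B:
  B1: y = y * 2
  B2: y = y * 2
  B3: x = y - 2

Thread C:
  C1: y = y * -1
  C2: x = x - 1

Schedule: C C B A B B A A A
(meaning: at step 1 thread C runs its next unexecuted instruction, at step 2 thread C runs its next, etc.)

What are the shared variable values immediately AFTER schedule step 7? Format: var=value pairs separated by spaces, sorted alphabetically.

Step 1: thread C executes C1 (y = y * -1). Shared: x=4 y=-2. PCs: A@0 B@0 C@1
Step 2: thread C executes C2 (x = x - 1). Shared: x=3 y=-2. PCs: A@0 B@0 C@2
Step 3: thread B executes B1 (y = y * 2). Shared: x=3 y=-4. PCs: A@0 B@1 C@2
Step 4: thread A executes A1 (y = y - 2). Shared: x=3 y=-6. PCs: A@1 B@1 C@2
Step 5: thread B executes B2 (y = y * 2). Shared: x=3 y=-12. PCs: A@1 B@2 C@2
Step 6: thread B executes B3 (x = y - 2). Shared: x=-14 y=-12. PCs: A@1 B@3 C@2
Step 7: thread A executes A2 (y = y - 3). Shared: x=-14 y=-15. PCs: A@2 B@3 C@2

Answer: x=-14 y=-15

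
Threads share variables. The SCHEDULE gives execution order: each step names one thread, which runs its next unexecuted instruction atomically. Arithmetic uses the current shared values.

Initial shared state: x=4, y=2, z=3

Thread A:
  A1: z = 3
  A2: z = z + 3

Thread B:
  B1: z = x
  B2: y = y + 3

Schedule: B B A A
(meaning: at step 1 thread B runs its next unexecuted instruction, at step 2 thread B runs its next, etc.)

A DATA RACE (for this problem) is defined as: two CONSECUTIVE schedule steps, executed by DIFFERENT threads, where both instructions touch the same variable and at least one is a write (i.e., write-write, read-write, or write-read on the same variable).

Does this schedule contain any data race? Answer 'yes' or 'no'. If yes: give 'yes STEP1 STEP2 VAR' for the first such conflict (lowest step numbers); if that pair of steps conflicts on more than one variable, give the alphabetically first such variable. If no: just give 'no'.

Answer: no

Derivation:
Steps 1,2: same thread (B). No race.
Steps 2,3: B(r=y,w=y) vs A(r=-,w=z). No conflict.
Steps 3,4: same thread (A). No race.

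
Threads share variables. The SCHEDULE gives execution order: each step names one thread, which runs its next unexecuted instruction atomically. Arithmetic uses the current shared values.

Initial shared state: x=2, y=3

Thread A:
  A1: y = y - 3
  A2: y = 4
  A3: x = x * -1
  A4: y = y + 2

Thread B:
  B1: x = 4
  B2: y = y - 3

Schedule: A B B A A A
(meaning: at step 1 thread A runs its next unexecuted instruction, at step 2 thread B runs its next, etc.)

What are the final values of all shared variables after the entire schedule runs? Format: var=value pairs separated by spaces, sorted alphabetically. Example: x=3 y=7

Answer: x=-4 y=6

Derivation:
Step 1: thread A executes A1 (y = y - 3). Shared: x=2 y=0. PCs: A@1 B@0
Step 2: thread B executes B1 (x = 4). Shared: x=4 y=0. PCs: A@1 B@1
Step 3: thread B executes B2 (y = y - 3). Shared: x=4 y=-3. PCs: A@1 B@2
Step 4: thread A executes A2 (y = 4). Shared: x=4 y=4. PCs: A@2 B@2
Step 5: thread A executes A3 (x = x * -1). Shared: x=-4 y=4. PCs: A@3 B@2
Step 6: thread A executes A4 (y = y + 2). Shared: x=-4 y=6. PCs: A@4 B@2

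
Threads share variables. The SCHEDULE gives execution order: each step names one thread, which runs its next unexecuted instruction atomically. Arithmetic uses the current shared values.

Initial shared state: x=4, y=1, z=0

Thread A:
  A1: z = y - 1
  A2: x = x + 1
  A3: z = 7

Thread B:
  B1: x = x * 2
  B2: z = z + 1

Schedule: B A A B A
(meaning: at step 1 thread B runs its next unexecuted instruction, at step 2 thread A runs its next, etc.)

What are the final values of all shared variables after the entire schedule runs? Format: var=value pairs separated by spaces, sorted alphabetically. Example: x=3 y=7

Answer: x=9 y=1 z=7

Derivation:
Step 1: thread B executes B1 (x = x * 2). Shared: x=8 y=1 z=0. PCs: A@0 B@1
Step 2: thread A executes A1 (z = y - 1). Shared: x=8 y=1 z=0. PCs: A@1 B@1
Step 3: thread A executes A2 (x = x + 1). Shared: x=9 y=1 z=0. PCs: A@2 B@1
Step 4: thread B executes B2 (z = z + 1). Shared: x=9 y=1 z=1. PCs: A@2 B@2
Step 5: thread A executes A3 (z = 7). Shared: x=9 y=1 z=7. PCs: A@3 B@2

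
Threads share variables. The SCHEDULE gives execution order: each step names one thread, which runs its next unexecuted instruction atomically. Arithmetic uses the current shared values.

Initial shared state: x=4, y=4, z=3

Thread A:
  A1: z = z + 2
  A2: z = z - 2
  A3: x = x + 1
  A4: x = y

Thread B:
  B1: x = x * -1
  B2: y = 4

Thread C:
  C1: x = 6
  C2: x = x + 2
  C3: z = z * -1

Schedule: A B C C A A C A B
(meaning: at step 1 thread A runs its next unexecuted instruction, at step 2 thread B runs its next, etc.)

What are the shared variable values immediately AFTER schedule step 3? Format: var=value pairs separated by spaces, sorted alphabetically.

Step 1: thread A executes A1 (z = z + 2). Shared: x=4 y=4 z=5. PCs: A@1 B@0 C@0
Step 2: thread B executes B1 (x = x * -1). Shared: x=-4 y=4 z=5. PCs: A@1 B@1 C@0
Step 3: thread C executes C1 (x = 6). Shared: x=6 y=4 z=5. PCs: A@1 B@1 C@1

Answer: x=6 y=4 z=5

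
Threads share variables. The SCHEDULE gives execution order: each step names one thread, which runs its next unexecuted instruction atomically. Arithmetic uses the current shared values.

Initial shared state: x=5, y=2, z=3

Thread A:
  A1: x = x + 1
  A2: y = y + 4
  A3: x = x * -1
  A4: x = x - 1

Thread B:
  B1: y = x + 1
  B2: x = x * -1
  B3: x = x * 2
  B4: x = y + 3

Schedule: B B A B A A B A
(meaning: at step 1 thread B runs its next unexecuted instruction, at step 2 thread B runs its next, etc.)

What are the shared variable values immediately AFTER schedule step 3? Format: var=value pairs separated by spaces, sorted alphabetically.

Answer: x=-4 y=6 z=3

Derivation:
Step 1: thread B executes B1 (y = x + 1). Shared: x=5 y=6 z=3. PCs: A@0 B@1
Step 2: thread B executes B2 (x = x * -1). Shared: x=-5 y=6 z=3. PCs: A@0 B@2
Step 3: thread A executes A1 (x = x + 1). Shared: x=-4 y=6 z=3. PCs: A@1 B@2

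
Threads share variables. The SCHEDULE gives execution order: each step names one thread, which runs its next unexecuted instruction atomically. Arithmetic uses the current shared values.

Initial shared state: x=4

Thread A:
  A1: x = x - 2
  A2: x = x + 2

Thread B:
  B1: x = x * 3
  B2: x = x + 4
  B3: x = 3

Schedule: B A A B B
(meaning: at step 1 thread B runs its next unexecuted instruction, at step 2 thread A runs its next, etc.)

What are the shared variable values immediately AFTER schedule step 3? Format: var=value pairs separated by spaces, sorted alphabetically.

Step 1: thread B executes B1 (x = x * 3). Shared: x=12. PCs: A@0 B@1
Step 2: thread A executes A1 (x = x - 2). Shared: x=10. PCs: A@1 B@1
Step 3: thread A executes A2 (x = x + 2). Shared: x=12. PCs: A@2 B@1

Answer: x=12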